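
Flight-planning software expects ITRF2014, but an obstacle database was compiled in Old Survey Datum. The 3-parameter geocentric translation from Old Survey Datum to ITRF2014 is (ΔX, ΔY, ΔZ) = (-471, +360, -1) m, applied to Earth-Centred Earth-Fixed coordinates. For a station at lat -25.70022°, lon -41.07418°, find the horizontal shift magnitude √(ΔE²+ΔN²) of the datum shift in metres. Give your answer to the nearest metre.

At φ = -25.70022°, λ = -41.07418°: sin φ = -0.433663, cos φ = 0.901075, sin λ = -0.657036, cos λ = 0.753860.
ΔE = −sin λ·ΔX + cos λ·ΔY = −(-0.657036)·(-471) + (0.753860)·(360) = -38.07 m.
ΔN = −sin φ cos λ·ΔX − sin φ sin λ·ΔY + cos φ·ΔZ = −(-0.433663)(0.753860)(-471) − (-0.433663)(-0.657036)(360) + (0.901075)(-1) = -257.46 m.
Horizontal magnitude = √(ΔE² + ΔN²) = √((-38.07)² + (-257.46)²) = 260.26 m.

260 m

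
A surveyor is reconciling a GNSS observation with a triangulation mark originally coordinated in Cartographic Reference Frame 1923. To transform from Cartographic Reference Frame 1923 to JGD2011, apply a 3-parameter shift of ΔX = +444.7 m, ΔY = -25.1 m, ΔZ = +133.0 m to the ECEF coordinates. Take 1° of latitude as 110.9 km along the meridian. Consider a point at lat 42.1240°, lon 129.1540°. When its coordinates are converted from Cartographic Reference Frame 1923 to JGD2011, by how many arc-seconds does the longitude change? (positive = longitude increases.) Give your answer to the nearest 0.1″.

Δλ = -14.4″

sin φ = 0.670737, cos φ = 0.741695, sin λ = 0.775452, cos λ = -0.631407.
East component: ΔE = −sin λ·ΔX + cos λ·ΔY = −(0.775452)(444.7) + (-0.631407)(-25.1) = -329.00 m.
1° of latitude spans 110900 m; at latitude φ, 1° of longitude spans that × cos φ = 82254.0 m, so Δλ = -329.00 / 82254.0 × 3600 = -14.399″.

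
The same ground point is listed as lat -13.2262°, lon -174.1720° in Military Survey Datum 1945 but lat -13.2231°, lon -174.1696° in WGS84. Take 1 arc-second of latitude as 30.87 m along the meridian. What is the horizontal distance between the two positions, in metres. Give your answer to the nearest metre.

431 m

Δφ = -13.2231° − -13.2262° = +0.0031°; Δλ = -174.1696° − -174.1720° = +0.0024°.
1° of latitude = 3600 × 30.87 = 111132 m.
ΔN = Δφ × 111132 = 344.5 m; ΔE = Δλ × 111132 × cos(-13.2262°) = +0.0024 × 111132 × 0.973474 = 259.6 m.
Distance = √(ΔE² + ΔN²) = √(259.6² + 344.5²) = 431.4 m.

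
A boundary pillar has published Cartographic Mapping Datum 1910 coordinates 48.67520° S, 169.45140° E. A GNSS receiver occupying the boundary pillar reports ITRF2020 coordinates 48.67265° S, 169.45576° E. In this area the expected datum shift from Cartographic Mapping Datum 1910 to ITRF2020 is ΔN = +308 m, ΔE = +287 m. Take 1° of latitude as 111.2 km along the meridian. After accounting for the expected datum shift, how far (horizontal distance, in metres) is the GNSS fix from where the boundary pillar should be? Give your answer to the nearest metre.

Observed coordinate differences: Δφ = +0.00255°, Δλ = +0.00436°.
Converting to metres (1° lat = 111200 m, cos φ = 0.660327): observed ΔN = 283.6 m, observed ΔE = 320.1 m.
Subtracting the expected shift leaves a residual of 283.6 − (308) = -24.4 m north and 320.1 − (287) = 33.1 m east.
Residual distance = √((-24.4)² + 33.1²) = 41.2 m.

41 m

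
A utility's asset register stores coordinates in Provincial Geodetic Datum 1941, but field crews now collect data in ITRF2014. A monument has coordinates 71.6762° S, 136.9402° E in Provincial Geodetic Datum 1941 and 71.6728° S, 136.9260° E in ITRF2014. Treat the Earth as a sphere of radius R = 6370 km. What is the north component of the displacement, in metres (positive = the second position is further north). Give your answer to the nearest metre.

ΔN = 378 m

Δφ = -71.6728° − -71.6762° = +0.0034°; Δλ = 136.9260° − 136.9402° = -0.0142°.
1° along a meridian = πR/180 = 111177 m.
ΔN = Δφ × 111177 = 378.0 m; ΔE = Δλ × 111177 × cos(-71.6762°) = -0.0142 × 111177 × 0.314387 = -496.3 m.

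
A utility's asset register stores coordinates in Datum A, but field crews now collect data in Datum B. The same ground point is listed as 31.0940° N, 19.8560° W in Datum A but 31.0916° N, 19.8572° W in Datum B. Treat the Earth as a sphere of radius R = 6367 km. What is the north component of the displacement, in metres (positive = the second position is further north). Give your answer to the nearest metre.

ΔN = -267 m

Δφ = 31.0916° − 31.0940° = -0.0024°; Δλ = -19.8572° − -19.8560° = -0.0012°.
1° along a meridian = πR/180 = 111125 m.
ΔN = Δφ × 111125 = -266.7 m; ΔE = Δλ × 111125 × cos(31.0940°) = -0.0012 × 111125 × 0.856321 = -114.2 m.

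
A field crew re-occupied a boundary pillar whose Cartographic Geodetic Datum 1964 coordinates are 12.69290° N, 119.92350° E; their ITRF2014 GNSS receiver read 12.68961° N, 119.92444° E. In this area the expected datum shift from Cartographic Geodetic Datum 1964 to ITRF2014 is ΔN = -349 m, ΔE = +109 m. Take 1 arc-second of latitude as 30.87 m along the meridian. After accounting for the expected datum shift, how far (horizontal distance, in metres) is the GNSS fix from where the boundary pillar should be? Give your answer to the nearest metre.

Observed coordinate differences: Δφ = -0.00329°, Δλ = +0.00094°.
Converting to metres (1° lat = 111132 m, cos φ = 0.975562): observed ΔN = -365.6 m, observed ΔE = 101.9 m.
Subtracting the expected shift leaves a residual of -365.6 − (-349) = -16.6 m north and 101.9 − (109) = -7.1 m east.
Residual distance = √((-16.6)² + (-7.1)²) = 18.1 m.

18 m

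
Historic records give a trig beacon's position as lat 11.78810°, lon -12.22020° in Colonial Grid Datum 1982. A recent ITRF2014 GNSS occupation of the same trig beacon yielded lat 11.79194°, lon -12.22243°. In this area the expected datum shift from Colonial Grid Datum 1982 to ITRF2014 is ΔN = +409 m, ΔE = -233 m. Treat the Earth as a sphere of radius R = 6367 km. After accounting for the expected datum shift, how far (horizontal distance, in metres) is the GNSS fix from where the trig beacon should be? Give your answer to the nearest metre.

20 m

Observed coordinate differences: Δφ = +0.00384°, Δλ = -0.00223°.
Converting to metres (1° lat = 111125 m, cos φ = 0.978910): observed ΔN = 426.7 m, observed ΔE = -242.6 m.
Subtracting the expected shift leaves a residual of 426.7 − (409) = 17.7 m north and -242.6 − (-233) = -9.6 m east.
Residual distance = √(17.7² + (-9.6)²) = 20.1 m.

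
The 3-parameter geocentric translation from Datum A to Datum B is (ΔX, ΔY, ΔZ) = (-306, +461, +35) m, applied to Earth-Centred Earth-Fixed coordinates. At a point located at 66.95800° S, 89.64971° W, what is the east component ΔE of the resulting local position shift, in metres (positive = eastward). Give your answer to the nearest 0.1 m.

At φ = -66.95800°, λ = -89.64971°: sin φ = -0.920218, cos φ = 0.391406, sin λ = -0.999981, cos λ = 0.006114.
ΔE = −sin λ·ΔX + cos λ·ΔY = −(-0.999981)·(-306) + (0.006114)·(461) = -303.18 m.

ΔE = -303.2 m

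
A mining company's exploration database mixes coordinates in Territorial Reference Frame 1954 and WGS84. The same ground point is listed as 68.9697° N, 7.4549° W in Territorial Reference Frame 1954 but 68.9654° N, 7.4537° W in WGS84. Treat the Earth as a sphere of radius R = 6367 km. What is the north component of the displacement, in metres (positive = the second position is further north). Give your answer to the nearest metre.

Δφ = 68.9654° − 68.9697° = -0.0043°; Δλ = -7.4537° − -7.4549° = +0.0012°.
1° along a meridian = πR/180 = 111125 m.
ΔN = Δφ × 111125 = -477.8 m; ΔE = Δλ × 111125 × cos(68.9697°) = +0.0012 × 111125 × 0.358862 = 47.9 m.

ΔN = -478 m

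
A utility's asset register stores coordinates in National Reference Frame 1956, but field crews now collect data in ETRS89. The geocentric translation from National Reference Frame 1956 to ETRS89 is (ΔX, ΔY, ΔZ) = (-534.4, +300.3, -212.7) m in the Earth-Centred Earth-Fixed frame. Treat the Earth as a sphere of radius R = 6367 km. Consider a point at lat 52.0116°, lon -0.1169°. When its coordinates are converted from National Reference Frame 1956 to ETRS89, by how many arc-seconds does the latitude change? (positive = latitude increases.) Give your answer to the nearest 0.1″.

Δφ = 9.4″

sin φ = 0.788135, cos φ = 0.615502, sin λ = -0.002040, cos λ = 0.999998.
North component: ΔN = −sin φ cos λ·ΔX − sin φ sin λ·ΔY + cos φ·ΔZ = −(0.788135)(0.999998)(-534.4) − (0.788135)(-0.002040)(300.3) + (0.615502)(-212.7) = 290.74 m.
1° of latitude spans πR/180 = 111125 m, so Δφ = 290.74 / 111125 × 3600 = 9.419″.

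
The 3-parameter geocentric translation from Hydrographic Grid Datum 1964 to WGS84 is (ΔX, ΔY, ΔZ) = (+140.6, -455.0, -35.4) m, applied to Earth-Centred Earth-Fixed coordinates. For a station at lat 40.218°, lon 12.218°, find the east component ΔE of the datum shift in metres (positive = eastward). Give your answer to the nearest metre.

The local east axis at (φ, λ) is (−sin λ, cos λ, 0), so ΔE = −sin(12.218°)·140.6 + cos(12.218°)·(-455.0) = -474.45 m.

ΔE = -474 m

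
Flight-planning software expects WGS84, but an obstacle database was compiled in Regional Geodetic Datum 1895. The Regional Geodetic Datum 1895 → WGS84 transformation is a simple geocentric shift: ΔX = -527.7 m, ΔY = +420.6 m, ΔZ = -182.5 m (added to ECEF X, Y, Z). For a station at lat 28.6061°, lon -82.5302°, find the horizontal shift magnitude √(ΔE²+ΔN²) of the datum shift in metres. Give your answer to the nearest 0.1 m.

The local east axis at (φ, λ) is (−sin λ, cos λ, 0), so ΔE = −sin(-82.5302°)·(-527.7) + cos(-82.5302°)·420.6 = -468.54 m.
The local north axis is (−sin φ cos λ, −sin φ sin λ, cos φ), giving ΔN = 32.846 + 199.668 − 160.223 = 72.29 m.
Horizontal magnitude = √(ΔE² + ΔN²) = √((-468.54)² + 72.29²) = 474.09 m.

474.1 m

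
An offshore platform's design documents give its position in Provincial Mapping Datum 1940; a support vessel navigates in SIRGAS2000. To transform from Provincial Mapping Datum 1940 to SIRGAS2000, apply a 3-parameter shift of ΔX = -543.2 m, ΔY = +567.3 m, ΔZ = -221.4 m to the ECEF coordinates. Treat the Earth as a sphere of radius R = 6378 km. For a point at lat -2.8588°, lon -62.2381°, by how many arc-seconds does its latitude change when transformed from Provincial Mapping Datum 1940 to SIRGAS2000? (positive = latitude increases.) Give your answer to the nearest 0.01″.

Δφ = -8.37″

sin φ = -0.049875, cos φ = 0.998755, sin λ = -0.884891, cos λ = 0.465798.
North component: ΔN = −sin φ cos λ·ΔX − sin φ sin λ·ΔY + cos φ·ΔZ = −(-0.049875)(0.465798)(-543.2) − (-0.049875)(-0.884891)(567.3) + (0.998755)(-221.4) = -258.78 m.
1° of latitude spans πR/180 = 111317 m, so Δφ = -258.78 / 111317 × 3600 = -8.369″.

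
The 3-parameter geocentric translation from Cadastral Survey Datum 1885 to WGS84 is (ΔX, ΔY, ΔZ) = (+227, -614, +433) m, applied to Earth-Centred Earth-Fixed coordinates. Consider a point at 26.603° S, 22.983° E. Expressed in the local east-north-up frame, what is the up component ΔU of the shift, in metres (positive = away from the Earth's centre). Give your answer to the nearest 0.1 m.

ΔU = -221.4 m

At φ = -26.603°, λ = 22.983°: sin φ = -0.447806, cos φ = 0.894131, sin λ = 0.390458, cos λ = 0.920621.
ΔU = cos φ cos λ·ΔX + cos φ sin λ·ΔY + sin φ·ΔZ = (0.894131)(0.920621)(227) + (0.894131)(0.390458)(-614) + (-0.447806)(433) = -221.40 m.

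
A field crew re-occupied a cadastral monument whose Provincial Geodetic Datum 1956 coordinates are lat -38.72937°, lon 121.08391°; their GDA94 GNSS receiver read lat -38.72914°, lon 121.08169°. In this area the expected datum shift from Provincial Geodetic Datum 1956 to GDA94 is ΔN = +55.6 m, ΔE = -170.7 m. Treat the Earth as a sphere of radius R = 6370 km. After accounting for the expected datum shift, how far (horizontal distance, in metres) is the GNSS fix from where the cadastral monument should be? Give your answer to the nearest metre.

37 m

Observed coordinate differences: Δφ = +0.00023°, Δλ = -0.00222°.
Converting to metres (1° lat = 111177 m, cos φ = 0.780110): observed ΔN = 25.6 m, observed ΔE = -192.5 m.
Subtracting the expected shift leaves a residual of 25.6 − (55.6) = -30.0 m north and -192.5 − (-170.7) = -21.8 m east.
Residual distance = √((-30.0)² + (-21.8)²) = 37.1 m.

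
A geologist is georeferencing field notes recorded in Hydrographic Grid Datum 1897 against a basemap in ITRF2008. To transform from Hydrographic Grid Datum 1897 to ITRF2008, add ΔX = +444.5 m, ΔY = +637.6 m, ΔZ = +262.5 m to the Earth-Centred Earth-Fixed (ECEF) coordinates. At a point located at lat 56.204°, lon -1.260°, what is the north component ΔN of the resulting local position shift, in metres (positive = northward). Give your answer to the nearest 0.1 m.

At φ = 56.204°, λ = -1.260°: sin φ = 0.831023, cos φ = 0.556238, sin λ = -0.021989, cos λ = 0.999758.
ΔN = −sin φ cos λ·ΔX − sin φ sin λ·ΔY + cos φ·ΔZ = −(0.831023)(0.999758)(444.5) − (0.831023)(-0.021989)(637.6) + (0.556238)(262.5) = -211.64 m.

ΔN = -211.6 m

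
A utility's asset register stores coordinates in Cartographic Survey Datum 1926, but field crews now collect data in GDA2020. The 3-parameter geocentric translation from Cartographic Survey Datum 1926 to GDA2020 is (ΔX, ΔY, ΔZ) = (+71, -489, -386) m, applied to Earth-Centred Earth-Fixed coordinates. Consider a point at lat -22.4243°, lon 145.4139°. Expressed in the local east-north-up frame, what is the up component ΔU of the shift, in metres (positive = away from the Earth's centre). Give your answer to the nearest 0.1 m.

At φ = -22.4243°, λ = 145.4139°: sin φ = -0.381462, cos φ = 0.924384, sin λ = 0.567644, cos λ = -0.823274.
ΔU = cos φ cos λ·ΔX + cos φ sin λ·ΔY + sin φ·ΔZ = (0.924384)(-0.823274)(71) + (0.924384)(0.567644)(-489) + (-0.381462)(-386) = -163.38 m.

ΔU = -163.4 m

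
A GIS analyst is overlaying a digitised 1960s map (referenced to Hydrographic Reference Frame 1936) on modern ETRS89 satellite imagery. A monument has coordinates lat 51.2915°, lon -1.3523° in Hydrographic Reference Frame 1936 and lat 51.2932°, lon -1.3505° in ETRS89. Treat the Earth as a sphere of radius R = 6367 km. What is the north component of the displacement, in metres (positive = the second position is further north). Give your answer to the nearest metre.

ΔN = 189 m

Δφ = 51.2932° − 51.2915° = +0.0017°; Δλ = -1.3505° − -1.3523° = +0.0018°.
1° along a meridian = πR/180 = 111125 m.
ΔN = Δφ × 111125 = 188.9 m; ΔE = Δλ × 111125 × cos(51.2915°) = +0.0018 × 111125 × 0.625358 = 125.1 m.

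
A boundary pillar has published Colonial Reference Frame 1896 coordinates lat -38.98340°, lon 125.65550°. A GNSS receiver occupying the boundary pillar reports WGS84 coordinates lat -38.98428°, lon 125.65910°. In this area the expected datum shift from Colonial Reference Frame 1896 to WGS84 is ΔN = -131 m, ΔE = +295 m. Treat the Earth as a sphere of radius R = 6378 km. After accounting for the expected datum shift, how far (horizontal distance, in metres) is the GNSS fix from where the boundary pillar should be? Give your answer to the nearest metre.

Observed coordinate differences: Δφ = -0.00088°, Δλ = +0.00360°.
Converting to metres (1° lat = 111317 m, cos φ = 0.777328): observed ΔN = -98.0 m, observed ΔE = 311.5 m.
Subtracting the expected shift leaves a residual of -98.0 − (-131) = 33.0 m north and 311.5 − (295) = 16.5 m east.
Residual distance = √(33.0² + 16.5²) = 36.9 m.

37 m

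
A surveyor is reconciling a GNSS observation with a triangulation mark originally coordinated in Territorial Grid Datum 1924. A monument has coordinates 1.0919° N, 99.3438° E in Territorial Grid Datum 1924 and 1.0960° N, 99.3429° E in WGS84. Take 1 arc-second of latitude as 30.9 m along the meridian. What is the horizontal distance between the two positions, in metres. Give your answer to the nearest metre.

Δφ = 1.0960° − 1.0919° = +0.0041°; Δλ = 99.3429° − 99.3438° = -0.0009°.
1° of latitude = 3600 × 30.90 = 111240 m.
ΔN = Δφ × 111240 = 456.1 m; ΔE = Δλ × 111240 × cos(1.0919°) = -0.0009 × 111240 × 0.999818 = -100.1 m.
Distance = √(ΔE² + ΔN²) = √((-100.1)² + 456.1²) = 466.9 m.

467 m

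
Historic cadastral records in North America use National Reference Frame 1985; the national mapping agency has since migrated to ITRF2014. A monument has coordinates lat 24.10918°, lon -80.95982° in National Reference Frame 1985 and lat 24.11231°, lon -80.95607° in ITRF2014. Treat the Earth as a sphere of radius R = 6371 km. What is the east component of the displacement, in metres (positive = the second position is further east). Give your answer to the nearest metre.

Δφ = 24.11231° − 24.10918° = +0.00313°; Δλ = -80.95607° − -80.95982° = +0.00375°.
1° along a meridian = πR/180 = 111195 m.
ΔN = Δφ × 111195 = 348.0 m; ΔE = Δλ × 111195 × cos(24.10918°) = +0.00375 × 111195 × 0.912769 = 380.6 m.

ΔE = 381 m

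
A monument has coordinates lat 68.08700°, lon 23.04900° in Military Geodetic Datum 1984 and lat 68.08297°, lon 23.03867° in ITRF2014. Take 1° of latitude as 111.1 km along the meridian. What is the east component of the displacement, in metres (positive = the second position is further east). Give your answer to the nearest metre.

ΔE = -428 m

Δφ = 68.08297° − 68.08700° = -0.00403°; Δλ = 23.03867° − 23.04900° = -0.01033°.
ΔN = Δφ × 111100 = -447.7 m; ΔE = Δλ × 111100 × cos(68.08700°) = -0.01033 × 111100 × 0.373198 = -428.3 m.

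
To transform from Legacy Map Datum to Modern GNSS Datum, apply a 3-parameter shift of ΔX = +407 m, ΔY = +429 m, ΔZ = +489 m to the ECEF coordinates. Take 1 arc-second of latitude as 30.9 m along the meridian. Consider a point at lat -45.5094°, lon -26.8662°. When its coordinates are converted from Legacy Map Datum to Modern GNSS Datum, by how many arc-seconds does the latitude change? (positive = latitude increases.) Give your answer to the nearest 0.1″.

sin φ = -0.713365, cos φ = 0.700792, sin λ = -0.451909, cos λ = 0.892064.
North component: ΔN = −sin φ cos λ·ΔX − sin φ sin λ·ΔY + cos φ·ΔZ = −(-0.713365)(0.892064)(407) − (-0.713365)(-0.451909)(429) + (0.700792)(489) = 463.39 m.
1° of latitude spans 3600 × 30.90 = 111240 m, so Δφ = 463.39 / 111240 × 3600 = 14.996″.

Δφ = 15.0″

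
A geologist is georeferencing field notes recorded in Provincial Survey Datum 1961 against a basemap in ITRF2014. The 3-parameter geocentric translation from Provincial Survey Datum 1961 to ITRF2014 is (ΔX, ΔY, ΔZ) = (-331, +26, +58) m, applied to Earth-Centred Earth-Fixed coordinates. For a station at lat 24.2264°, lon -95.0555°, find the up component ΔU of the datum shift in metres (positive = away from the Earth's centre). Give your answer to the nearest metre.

ΔU = 27 m

The local up (radial) axis is (cos φ cos λ, cos φ sin λ, sin φ), giving ΔU = 26.599 − 23.618 + 23.800 = 26.78 m.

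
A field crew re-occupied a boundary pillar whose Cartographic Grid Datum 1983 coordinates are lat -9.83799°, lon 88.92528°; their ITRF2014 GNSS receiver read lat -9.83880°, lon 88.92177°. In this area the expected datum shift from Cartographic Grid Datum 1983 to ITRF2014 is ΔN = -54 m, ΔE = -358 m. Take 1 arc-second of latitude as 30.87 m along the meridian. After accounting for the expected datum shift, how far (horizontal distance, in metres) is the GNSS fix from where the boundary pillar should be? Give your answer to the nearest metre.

Observed coordinate differences: Δφ = -0.00081°, Δλ = -0.00351°.
Converting to metres (1° lat = 111132 m, cos φ = 0.985295): observed ΔN = -90.0 m, observed ΔE = -384.3 m.
Subtracting the expected shift leaves a residual of -90.0 − (-54) = -36.0 m north and -384.3 − (-358) = -26.3 m east.
Residual distance = √((-36.0)² + (-26.3)²) = 44.6 m.

45 m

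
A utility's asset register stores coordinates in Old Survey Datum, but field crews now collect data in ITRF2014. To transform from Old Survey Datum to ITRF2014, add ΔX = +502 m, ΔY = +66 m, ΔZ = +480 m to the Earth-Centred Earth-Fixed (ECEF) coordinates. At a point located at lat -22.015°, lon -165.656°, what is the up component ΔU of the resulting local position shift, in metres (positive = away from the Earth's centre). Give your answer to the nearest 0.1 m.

At φ = -22.015°, λ = -165.656°: sin φ = -0.374849, cos φ = 0.927086, sin λ = -0.247743, cos λ = -0.968826.
ΔU = cos φ cos λ·ΔX + cos φ sin λ·ΔY + sin φ·ΔZ = (0.927086)(-0.968826)(502) + (0.927086)(-0.247743)(66) + (-0.374849)(480) = -645.98 m.

ΔU = -646.0 m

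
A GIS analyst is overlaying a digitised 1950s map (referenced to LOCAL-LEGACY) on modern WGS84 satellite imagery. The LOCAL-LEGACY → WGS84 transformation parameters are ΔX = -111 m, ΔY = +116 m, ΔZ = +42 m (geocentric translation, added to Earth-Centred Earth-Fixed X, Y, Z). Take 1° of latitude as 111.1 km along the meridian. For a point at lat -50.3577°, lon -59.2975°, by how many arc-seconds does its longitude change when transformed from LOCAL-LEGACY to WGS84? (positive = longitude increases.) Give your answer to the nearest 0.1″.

Δλ = -1.8″

sin φ = -0.770042, cos φ = 0.637993, sin λ = -0.859830, cos λ = 0.510580.
East component: ΔE = −sin λ·ΔX + cos λ·ΔY = −(-0.859830)(-111) + (0.510580)(116) = -36.21 m.
1° of latitude spans 111100 m; at latitude φ, 1° of longitude spans that × cos φ = 70881.0 m, so Δλ = -36.21 / 70881.0 × 3600 = -1.839″.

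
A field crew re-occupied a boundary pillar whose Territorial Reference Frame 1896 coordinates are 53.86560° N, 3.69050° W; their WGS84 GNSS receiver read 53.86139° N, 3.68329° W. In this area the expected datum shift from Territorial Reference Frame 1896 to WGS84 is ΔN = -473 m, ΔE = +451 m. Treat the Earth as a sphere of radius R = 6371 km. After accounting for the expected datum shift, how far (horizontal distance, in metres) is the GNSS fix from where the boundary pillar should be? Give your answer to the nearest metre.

22 m

Observed coordinate differences: Δφ = -0.00421°, Δλ = +0.00721°.
Converting to metres (1° lat = 111195 m, cos φ = 0.589681): observed ΔN = -468.1 m, observed ΔE = 472.8 m.
Subtracting the expected shift leaves a residual of -468.1 − (-473) = 4.9 m north and 472.8 − (451) = 21.8 m east.
Residual distance = √(4.9² + 21.8²) = 22.3 m.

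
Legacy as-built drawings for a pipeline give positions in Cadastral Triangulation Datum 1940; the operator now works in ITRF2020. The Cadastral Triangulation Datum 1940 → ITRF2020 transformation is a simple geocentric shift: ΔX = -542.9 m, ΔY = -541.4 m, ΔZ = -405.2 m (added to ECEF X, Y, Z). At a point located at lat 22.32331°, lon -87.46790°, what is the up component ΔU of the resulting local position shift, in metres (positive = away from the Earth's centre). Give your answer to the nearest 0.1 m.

ΔU = 324.2 m

At φ = 22.32331°, λ = -87.46790°: sin φ = 0.379833, cos φ = 0.925055, sin λ = -0.999024, cos λ = 0.044179.
ΔU = cos φ cos λ·ΔX + cos φ sin λ·ΔY + sin φ·ΔZ = (0.925055)(0.044179)(-542.9) + (0.925055)(-0.999024)(-541.4) + (0.379833)(-405.2) = 324.24 m.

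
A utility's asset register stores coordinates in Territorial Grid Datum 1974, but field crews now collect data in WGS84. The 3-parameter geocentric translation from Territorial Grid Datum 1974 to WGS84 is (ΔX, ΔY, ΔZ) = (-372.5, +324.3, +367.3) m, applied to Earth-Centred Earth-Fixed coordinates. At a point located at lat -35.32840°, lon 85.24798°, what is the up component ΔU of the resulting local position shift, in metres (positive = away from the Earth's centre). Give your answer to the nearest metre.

At φ = -35.32840°, λ = 85.24798°: sin φ = -0.578262, cos φ = 0.815851, sin λ = 0.996563, cos λ = 0.082843.
ΔU = cos φ cos λ·ΔX + cos φ sin λ·ΔY + sin φ·ΔZ = (0.815851)(0.082843)(-372.5) + (0.815851)(0.996563)(324.3) + (-0.578262)(367.3) = 26.10 m.

ΔU = 26 m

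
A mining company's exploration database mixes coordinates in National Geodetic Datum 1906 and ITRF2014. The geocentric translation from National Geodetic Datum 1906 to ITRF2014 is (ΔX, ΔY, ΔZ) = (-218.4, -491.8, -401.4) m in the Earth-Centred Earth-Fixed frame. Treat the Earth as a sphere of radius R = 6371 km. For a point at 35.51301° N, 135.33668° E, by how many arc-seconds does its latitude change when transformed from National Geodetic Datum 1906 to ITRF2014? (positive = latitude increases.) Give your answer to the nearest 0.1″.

Δφ = -7.0″

sin φ = 0.580888, cos φ = 0.813984, sin λ = 0.702940, cos λ = -0.711250.
North component: ΔN = −sin φ cos λ·ΔX − sin φ sin λ·ΔY + cos φ·ΔZ = −(0.580888)(-0.711250)(-218.4) − (0.580888)(0.702940)(-491.8) + (0.813984)(-401.4) = -216.15 m.
1° of latitude spans πR/180 = 111195 m, so Δφ = -216.15 / 111195 × 3600 = -6.998″.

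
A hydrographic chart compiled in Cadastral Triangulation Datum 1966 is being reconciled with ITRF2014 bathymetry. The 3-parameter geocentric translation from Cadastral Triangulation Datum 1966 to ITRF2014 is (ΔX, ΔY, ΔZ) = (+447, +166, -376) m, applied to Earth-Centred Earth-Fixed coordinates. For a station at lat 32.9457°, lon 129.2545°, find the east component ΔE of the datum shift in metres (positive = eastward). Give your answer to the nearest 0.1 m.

ΔE = -451.2 m

At φ = 32.9457°, λ = 129.2545°: sin φ = 0.543844, cos φ = 0.839186, sin λ = 0.774343, cos λ = -0.632766.
ΔE = −sin λ·ΔX + cos λ·ΔY = −(0.774343)·(447) + (-0.632766)·(166) = -451.17 m.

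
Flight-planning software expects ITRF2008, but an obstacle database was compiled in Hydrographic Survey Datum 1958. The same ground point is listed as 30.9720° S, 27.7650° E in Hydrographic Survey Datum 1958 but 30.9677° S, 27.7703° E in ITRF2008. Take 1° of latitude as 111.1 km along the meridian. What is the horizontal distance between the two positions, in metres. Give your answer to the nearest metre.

695 m

Δφ = -30.9677° − -30.9720° = +0.0043°; Δλ = 27.7703° − 27.7650° = +0.0053°.
ΔN = Δφ × 111100 = 477.7 m; ΔE = Δλ × 111100 × cos(-30.9720°) = +0.0053 × 111100 × 0.857419 = 504.9 m.
Distance = √(ΔE² + ΔN²) = √(504.9² + 477.7²) = 695.1 m.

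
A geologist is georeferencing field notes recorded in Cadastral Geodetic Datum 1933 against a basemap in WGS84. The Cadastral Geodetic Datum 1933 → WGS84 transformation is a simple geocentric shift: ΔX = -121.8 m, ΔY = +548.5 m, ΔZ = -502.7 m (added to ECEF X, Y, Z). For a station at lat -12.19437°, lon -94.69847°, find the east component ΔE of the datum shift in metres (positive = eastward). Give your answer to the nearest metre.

The local east axis at (φ, λ) is (−sin λ, cos λ, 0), so ΔE = −sin(-94.69847°)·(-121.8) + cos(-94.69847°)·548.5 = -166.32 m.

ΔE = -166 m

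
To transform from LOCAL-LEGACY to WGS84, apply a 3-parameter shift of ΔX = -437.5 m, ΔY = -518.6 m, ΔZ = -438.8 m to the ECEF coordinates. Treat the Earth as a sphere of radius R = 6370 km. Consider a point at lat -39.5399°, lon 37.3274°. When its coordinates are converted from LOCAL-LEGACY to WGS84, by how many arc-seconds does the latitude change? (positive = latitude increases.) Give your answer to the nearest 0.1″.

sin φ = -0.636615, cos φ = 0.771181, sin λ = 0.606369, cos λ = 0.795184.
North component: ΔN = −sin φ cos λ·ΔX − sin φ sin λ·ΔY + cos φ·ΔZ = −(-0.636615)(0.795184)(-437.5) − (-0.636615)(0.606369)(-518.6) + (0.771181)(-438.8) = -760.06 m.
1° of latitude spans πR/180 = 111177 m, so Δφ = -760.06 / 111177 × 3600 = -24.611″.

Δφ = -24.6″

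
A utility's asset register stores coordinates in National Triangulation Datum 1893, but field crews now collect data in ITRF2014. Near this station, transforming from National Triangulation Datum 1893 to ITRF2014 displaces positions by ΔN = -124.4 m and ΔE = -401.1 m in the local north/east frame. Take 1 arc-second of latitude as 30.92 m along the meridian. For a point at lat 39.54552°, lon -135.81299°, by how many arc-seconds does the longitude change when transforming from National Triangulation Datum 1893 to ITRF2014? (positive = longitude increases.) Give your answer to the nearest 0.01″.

Δλ = -16.82″

At latitude 39.54552°, cos φ = 0.771119.
1″ of longitude at this latitude = 30.92 × cos φ = 23.8430 m, so Δλ = -401.1 / 23.8430 = -16.823″.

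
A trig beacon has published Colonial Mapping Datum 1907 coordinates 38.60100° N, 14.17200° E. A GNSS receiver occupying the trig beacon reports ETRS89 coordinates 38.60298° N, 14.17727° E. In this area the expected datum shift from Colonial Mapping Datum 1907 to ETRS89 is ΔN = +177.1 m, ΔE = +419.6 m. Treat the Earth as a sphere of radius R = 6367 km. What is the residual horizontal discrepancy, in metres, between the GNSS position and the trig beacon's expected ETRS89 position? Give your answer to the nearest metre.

57 m

Observed coordinate differences: Δφ = +0.00198°, Δλ = +0.00527°.
Converting to metres (1° lat = 111125 m, cos φ = 0.781510): observed ΔN = 220.0 m, observed ΔE = 457.7 m.
Subtracting the expected shift leaves a residual of 220.0 − (177.1) = 42.9 m north and 457.7 − (419.6) = 38.1 m east.
Residual distance = √(42.9² + 38.1²) = 57.4 m.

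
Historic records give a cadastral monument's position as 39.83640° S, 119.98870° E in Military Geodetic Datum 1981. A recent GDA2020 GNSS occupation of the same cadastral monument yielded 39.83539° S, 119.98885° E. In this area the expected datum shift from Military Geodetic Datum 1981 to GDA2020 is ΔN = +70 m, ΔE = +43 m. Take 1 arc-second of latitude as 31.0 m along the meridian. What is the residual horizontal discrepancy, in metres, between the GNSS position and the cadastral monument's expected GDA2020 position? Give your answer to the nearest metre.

Observed coordinate differences: Δφ = +0.00101°, Δλ = +0.00015°.
Converting to metres (1° lat = 111600 m, cos φ = 0.767877): observed ΔN = 112.7 m, observed ΔE = 12.9 m.
Subtracting the expected shift leaves a residual of 112.7 − (70) = 42.7 m north and 12.9 − (43) = -30.1 m east.
Residual distance = √(42.7² + (-30.1)²) = 52.3 m.

52 m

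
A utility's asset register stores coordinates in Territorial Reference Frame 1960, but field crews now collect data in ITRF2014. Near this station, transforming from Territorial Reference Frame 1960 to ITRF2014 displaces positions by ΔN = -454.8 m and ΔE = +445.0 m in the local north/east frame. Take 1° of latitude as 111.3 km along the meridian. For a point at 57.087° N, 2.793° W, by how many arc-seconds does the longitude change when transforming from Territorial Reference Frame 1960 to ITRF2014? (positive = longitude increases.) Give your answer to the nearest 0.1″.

At latitude 57.087°, cos φ = 0.543365.
1° of longitude at this latitude = 111.3 × cos φ = 60.48 km, so Δλ = 445.0 / 60476.5 = 0.0073582° = 26.490″.

Δλ = 26.5″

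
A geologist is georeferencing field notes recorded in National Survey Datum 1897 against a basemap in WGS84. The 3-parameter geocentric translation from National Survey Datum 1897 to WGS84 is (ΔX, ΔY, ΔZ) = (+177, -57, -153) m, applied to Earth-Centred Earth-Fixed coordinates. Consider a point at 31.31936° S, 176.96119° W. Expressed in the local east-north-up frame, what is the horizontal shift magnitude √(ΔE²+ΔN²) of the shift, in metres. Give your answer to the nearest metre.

231 m

The local east axis at (φ, λ) is (−sin λ, cos λ, 0), so ΔE = −sin(-176.96119°)·177 + cos(-176.96119°)·(-57) = 66.30 m.
The local north axis is (−sin φ cos λ, −sin φ sin λ, cos φ), giving ΔN = -91.877 + 1.571 − 130.705 = -221.01 m.
Horizontal magnitude = √(ΔE² + ΔN²) = √(66.30² + (-221.01)²) = 230.74 m.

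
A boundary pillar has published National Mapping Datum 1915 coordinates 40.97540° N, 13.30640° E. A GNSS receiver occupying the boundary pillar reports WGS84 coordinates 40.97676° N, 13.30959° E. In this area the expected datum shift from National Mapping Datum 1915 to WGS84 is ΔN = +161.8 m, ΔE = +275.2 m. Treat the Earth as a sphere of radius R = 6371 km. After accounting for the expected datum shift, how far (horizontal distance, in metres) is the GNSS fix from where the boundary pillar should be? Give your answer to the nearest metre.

13 m

Observed coordinate differences: Δφ = +0.00136°, Δλ = +0.00319°.
Converting to metres (1° lat = 111195 m, cos φ = 0.754991): observed ΔN = 151.2 m, observed ΔE = 267.8 m.
Subtracting the expected shift leaves a residual of 151.2 − (161.8) = -10.6 m north and 267.8 − (275.2) = -7.4 m east.
Residual distance = √((-10.6)² + (-7.4)²) = 12.9 m.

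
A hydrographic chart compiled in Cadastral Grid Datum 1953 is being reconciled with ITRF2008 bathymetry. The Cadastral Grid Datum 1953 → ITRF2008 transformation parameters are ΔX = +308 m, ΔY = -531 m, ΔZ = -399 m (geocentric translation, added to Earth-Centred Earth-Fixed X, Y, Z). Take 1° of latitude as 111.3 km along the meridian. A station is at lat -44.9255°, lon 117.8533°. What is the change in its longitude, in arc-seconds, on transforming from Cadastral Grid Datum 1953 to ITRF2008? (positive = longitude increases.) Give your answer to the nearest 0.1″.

sin φ = -0.706187, cos φ = 0.708026, sin λ = 0.884147, cos λ = -0.467209.
East component: ΔE = −sin λ·ΔX + cos λ·ΔY = −(0.884147)(308) + (-0.467209)(-531) = -24.23 m.
1° of latitude spans 111300 m; at latitude φ, 1° of longitude spans that × cos φ = 78803.3 m, so Δλ = -24.23 / 78803.3 × 3600 = -1.107″.

Δλ = -1.1″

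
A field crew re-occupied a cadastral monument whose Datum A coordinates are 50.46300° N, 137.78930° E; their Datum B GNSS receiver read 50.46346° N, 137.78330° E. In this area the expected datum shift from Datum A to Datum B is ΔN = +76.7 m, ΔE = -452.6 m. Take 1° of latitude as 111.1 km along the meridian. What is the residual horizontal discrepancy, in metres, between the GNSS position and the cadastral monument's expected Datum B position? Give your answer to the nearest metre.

Observed coordinate differences: Δφ = +0.00046°, Δλ = -0.00600°.
Converting to metres (1° lat = 111100 m, cos φ = 0.636576): observed ΔN = 51.1 m, observed ΔE = -424.3 m.
Subtracting the expected shift leaves a residual of 51.1 − (76.7) = -25.6 m north and -424.3 − (-452.6) = 28.3 m east.
Residual distance = √((-25.6)² + 28.3²) = 38.1 m.

38 m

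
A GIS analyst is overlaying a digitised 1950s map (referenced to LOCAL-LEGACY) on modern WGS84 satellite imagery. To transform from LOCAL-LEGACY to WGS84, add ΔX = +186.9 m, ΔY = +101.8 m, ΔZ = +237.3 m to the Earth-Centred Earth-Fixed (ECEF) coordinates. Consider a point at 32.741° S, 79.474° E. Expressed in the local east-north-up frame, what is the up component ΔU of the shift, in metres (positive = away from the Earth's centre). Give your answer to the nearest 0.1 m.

ΔU = -15.4 m

At φ = -32.741°, λ = 79.474°: sin φ = -0.540842, cos φ = 0.841124, sin λ = 0.983172, cos λ = 0.182682.
ΔU = cos φ cos λ·ΔX + cos φ sin λ·ΔY + sin φ·ΔZ = (0.841124)(0.182682)(186.9) + (0.841124)(0.983172)(101.8) + (-0.540842)(237.3) = -15.44 m.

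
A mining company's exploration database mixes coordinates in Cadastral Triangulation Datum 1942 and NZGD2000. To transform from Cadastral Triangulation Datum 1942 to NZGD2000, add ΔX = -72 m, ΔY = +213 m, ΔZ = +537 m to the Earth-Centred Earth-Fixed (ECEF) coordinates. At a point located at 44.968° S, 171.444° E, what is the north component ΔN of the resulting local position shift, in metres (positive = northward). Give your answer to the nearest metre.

ΔN = 453 m

At φ = -44.968°, λ = 171.444°: sin φ = -0.706712, cos φ = 0.707502, sin λ = 0.148776, cos λ = -0.988871.
ΔN = −sin φ cos λ·ΔX − sin φ sin λ·ΔY + cos φ·ΔZ = −(-0.706712)(-0.988871)(-72) − (-0.706712)(0.148776)(213) + (0.707502)(537) = 452.64 m.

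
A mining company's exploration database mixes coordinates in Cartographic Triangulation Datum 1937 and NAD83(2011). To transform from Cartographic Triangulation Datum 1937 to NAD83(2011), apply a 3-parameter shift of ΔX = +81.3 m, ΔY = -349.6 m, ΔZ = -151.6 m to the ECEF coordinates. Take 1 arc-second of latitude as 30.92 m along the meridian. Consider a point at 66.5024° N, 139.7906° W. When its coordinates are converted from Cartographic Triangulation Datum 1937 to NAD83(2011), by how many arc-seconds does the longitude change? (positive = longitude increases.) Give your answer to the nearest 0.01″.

sin φ = 0.917077, cos φ = 0.398711, sin λ = -0.645583, cos λ = -0.763690.
East component: ΔE = −sin λ·ΔX + cos λ·ΔY = −(-0.645583)(81.3) + (-0.763690)(-349.6) = 319.47 m.
1° of latitude spans 3600 × 30.92 = 111312 m; at latitude φ, 1° of longitude spans that × cos φ = 44381.3 m, so Δλ = 319.47 / 44381.3 × 3600 = 25.914″.

Δλ = 25.91″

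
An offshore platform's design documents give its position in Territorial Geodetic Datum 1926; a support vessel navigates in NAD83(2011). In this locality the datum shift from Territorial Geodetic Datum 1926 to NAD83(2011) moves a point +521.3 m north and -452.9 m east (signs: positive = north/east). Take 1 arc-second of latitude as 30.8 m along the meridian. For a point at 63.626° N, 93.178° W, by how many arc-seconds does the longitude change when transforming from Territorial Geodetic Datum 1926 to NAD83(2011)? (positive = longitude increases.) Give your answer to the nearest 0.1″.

At latitude 63.626°, cos φ = 0.444229.
1″ of longitude at this latitude = 30.80 × cos φ = 13.6822 m, so Δλ = -452.9 / 13.6822 = -33.101″.

Δλ = -33.1″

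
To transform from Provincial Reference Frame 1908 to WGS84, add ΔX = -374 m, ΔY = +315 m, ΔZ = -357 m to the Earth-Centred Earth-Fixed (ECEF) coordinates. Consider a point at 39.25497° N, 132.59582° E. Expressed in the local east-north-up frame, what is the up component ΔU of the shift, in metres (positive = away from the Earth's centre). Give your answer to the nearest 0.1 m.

At φ = 39.25497°, λ = 132.59582°: sin φ = 0.632772, cos φ = 0.774338, sin λ = 0.736146, cos λ = -0.676822.
ΔU = cos φ cos λ·ΔX + cos φ sin λ·ΔY + sin φ·ΔZ = (0.774338)(-0.676822)(-374) + (0.774338)(0.736146)(315) + (0.632772)(-357) = 149.67 m.

ΔU = 149.7 m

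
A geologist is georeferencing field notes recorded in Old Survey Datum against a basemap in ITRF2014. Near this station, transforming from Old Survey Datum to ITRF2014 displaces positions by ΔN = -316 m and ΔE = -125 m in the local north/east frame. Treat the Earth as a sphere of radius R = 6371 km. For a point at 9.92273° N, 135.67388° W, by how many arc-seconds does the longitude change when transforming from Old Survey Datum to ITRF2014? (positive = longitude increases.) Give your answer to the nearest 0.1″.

At latitude 9.92273°, cos φ = 0.985041.
One radian of longitude at latitude φ spans R cos φ, so Δλ = ΔE / (R cos φ) = -125.0 / (6371000 × 0.985041) = -1.9918e-05 rad = -4.108″.

Δλ = -4.1″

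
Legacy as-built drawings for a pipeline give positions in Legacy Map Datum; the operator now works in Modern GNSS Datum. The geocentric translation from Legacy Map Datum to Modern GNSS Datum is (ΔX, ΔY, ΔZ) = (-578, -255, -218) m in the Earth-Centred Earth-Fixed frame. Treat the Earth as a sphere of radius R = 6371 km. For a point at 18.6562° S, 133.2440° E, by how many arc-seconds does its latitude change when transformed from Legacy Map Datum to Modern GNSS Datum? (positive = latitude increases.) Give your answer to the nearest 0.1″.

sin φ = -0.319889, cos φ = 0.947455, sin λ = 0.728443, cos λ = -0.685107.
North component: ΔN = −sin φ cos λ·ΔX − sin φ sin λ·ΔY + cos φ·ΔZ = −(-0.319889)(-0.685107)(-578) − (-0.319889)(0.728443)(-255) + (0.947455)(-218) = -139.29 m.
1° of latitude spans πR/180 = 111195 m, so Δφ = -139.29 / 111195 × 3600 = -4.510″.

Δφ = -4.5″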